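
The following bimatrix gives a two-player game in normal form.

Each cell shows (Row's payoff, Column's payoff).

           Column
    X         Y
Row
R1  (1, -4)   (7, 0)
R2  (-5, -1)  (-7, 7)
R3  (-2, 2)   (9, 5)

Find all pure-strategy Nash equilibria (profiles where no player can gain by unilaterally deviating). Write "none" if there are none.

Pure NE: (R3, Y)

For each player, find the best response to each opponent profile; mutual best responses are the pure NE.
Row against X: payoffs 1, -5, -2 → best response R1.
Row against Y: payoffs 7, -7, 9 → best response R3.
Column against R1: payoffs -4, 0 → best response Y.
Column against R2: payoffs -1, 7 → best response Y.
Column against R3: payoffs 2, 5 → best response Y.
Mutual best responses: (R3, Y).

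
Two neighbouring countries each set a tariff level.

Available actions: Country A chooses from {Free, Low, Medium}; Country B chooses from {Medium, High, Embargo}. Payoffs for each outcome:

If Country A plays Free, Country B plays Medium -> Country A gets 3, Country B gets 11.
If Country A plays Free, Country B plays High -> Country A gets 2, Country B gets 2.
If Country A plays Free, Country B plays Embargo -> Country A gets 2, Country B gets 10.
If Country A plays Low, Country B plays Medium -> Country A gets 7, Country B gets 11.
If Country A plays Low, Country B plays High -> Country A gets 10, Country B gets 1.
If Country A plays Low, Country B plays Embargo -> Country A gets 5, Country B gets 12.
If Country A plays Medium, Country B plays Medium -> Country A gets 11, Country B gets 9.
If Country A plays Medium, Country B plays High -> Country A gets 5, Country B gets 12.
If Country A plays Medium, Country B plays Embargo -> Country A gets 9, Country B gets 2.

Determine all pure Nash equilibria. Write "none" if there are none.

For each player, find the best response to each opponent profile; mutual best responses are the pure NE.
Country A against Medium: payoffs 3, 7, 11 → best response Medium.
Country A against High: payoffs 2, 10, 5 → best response Low.
Country A against Embargo: payoffs 2, 5, 9 → best response Medium.
Country B against Free: payoffs 11, 2, 10 → best response Medium.
Country B against Low: payoffs 11, 1, 12 → best response Embargo.
Country B against Medium: payoffs 9, 12, 2 → best response High.
No profile is a mutual best response for all players.

none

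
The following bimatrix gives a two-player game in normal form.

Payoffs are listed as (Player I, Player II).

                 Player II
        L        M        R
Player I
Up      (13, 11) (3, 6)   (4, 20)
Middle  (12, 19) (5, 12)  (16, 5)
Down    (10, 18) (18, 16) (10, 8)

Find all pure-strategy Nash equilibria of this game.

(Up, L): Player II can switch to R (11 → 20). Not NE.
(Up, M): Player I can switch to Middle (3 → 5). Not NE.
(Up, R): Player I can switch to Middle (4 → 16). Not NE.
(Middle, L): Player I can switch to Up (12 → 13). Not NE.
(Middle, M): Player I can switch to Down (5 → 18). Not NE.
(Middle, R): Player II can switch to L (5 → 19). Not NE.
(Down, L): Player I can switch to Up (10 → 13). Not NE.
(Down, M): Player II can switch to L (16 → 18). Not NE.
(The remaining 1 profile has a profitable deviation by the same check.)

none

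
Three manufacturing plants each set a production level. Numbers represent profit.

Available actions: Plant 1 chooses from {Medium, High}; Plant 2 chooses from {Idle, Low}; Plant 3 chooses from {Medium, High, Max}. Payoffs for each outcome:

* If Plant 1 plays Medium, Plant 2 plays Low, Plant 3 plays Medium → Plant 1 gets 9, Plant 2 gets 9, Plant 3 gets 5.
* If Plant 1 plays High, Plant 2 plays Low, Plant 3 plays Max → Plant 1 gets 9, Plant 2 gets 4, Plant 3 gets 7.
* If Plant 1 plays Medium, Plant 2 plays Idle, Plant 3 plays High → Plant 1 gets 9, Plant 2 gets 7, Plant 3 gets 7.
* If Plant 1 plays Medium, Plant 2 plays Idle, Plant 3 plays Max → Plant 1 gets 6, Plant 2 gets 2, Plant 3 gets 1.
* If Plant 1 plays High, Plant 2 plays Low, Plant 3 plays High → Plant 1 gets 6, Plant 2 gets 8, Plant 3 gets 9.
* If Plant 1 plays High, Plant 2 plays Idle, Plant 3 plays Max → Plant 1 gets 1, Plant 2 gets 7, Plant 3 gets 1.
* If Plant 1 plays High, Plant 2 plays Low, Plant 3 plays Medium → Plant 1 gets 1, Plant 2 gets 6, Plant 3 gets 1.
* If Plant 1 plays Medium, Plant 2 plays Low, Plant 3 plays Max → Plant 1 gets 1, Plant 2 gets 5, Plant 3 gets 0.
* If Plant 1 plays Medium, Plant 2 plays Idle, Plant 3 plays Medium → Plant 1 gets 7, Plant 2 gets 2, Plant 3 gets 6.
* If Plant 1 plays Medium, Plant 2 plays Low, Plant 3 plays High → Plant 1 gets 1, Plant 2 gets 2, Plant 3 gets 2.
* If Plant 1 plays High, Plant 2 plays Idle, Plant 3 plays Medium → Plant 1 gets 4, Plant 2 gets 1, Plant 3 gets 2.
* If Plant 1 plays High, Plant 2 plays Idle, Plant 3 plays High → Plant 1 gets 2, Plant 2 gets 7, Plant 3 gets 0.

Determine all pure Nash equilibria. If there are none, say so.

(Medium, Idle, Medium): Plant 2 can switch to Low (2 → 9). Not NE.
(Medium, Idle, High): Plant 1 gets 9, best alternative 2; Plant 2 gets 7, best alternative 2; Plant 3 gets 7, best alternative 6. No profitable deviation — NE.
(Medium, Idle, Max): Plant 2 can switch to Low (2 → 5). Not NE.
(Medium, Low, Medium): Plant 1 gets 9, best alternative 1; Plant 2 gets 9, best alternative 2; Plant 3 gets 5, best alternative 2. No profitable deviation — NE.
(Medium, Low, High): Plant 1 can switch to High (1 → 6). Not NE.
(Medium, Low, Max): Plant 1 can switch to High (1 → 9). Not NE.
(High, Idle, Medium): Plant 1 can switch to Medium (4 → 7). Not NE.
(High, Idle, High): Plant 1 can switch to Medium (2 → 9). Not NE.
(High, Idle, Max): Plant 1 can switch to Medium (1 → 6). Not NE.
(High, Low, Medium): Plant 1 can switch to Medium (1 → 9). Not NE.
(High, Low, High): Plant 1 gets 6, best alternative 1; Plant 2 gets 8, best alternative 7; Plant 3 gets 9, best alternative 7. No profitable deviation — NE.
(High, Low, Max): Plant 2 can switch to Idle (4 → 7). Not NE.

(Medium, Idle, High), (Medium, Low, Medium), (High, Low, High)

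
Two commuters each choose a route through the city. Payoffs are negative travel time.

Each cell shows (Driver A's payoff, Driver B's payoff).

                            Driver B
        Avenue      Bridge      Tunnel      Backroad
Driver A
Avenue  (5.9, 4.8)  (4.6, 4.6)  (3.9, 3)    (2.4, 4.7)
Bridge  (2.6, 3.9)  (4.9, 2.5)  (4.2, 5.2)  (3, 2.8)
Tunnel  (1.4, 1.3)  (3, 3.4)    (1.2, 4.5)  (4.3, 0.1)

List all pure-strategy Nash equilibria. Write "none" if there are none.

Check each profile: it is a Nash equilibrium iff no player can strictly gain by switching unilaterally.
(Avenue, Avenue): Driver A gets 5.9, best alternative 2.6; Driver B gets 4.8, best alternative 4.7. No profitable deviation — NE.
(Avenue, Bridge): Driver A can switch to Bridge (4.6 → 4.9). Not NE.
(Avenue, Tunnel): Driver A can switch to Bridge (3.9 → 4.2). Not NE.
(Avenue, Backroad): Driver A can switch to Bridge (2.4 → 3). Not NE.
(Bridge, Avenue): Driver A can switch to Avenue (2.6 → 5.9). Not NE.
(Bridge, Bridge): Driver B can switch to Avenue (2.5 → 3.9). Not NE.
(Bridge, Tunnel): Driver A gets 4.2, best alternative 3.9; Driver B gets 5.2, best alternative 3.9. No profitable deviation — NE.
(Bridge, Backroad): Driver A can switch to Tunnel (3 → 4.3). Not NE.
(Tunnel, Avenue): Driver A can switch to Avenue (1.4 → 5.9). Not NE.
(Tunnel, Bridge): Driver A can switch to Avenue (3 → 4.6). Not NE.
(Tunnel, Tunnel): Driver A can switch to Avenue (1.2 → 3.9). Not NE.
(Tunnel, Backroad): Driver B can switch to Avenue (0.1 → 1.3). Not NE.

The pure Nash equilibria are (Avenue, Avenue), (Bridge, Tunnel).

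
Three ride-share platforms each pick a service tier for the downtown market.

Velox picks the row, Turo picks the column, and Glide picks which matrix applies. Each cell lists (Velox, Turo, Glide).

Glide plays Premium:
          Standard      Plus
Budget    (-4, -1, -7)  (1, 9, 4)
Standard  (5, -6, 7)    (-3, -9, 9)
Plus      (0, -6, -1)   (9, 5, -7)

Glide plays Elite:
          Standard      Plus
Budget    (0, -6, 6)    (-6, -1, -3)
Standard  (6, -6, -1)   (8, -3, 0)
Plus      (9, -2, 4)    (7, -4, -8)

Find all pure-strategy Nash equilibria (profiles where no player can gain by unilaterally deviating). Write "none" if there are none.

Check each profile: it is a Nash equilibrium iff no player can strictly gain by switching unilaterally.
(Budget, Standard, Premium): Velox can switch to Standard (-4 → 5). Not NE.
(Budget, Standard, Elite): Velox can switch to Standard (0 → 6). Not NE.
(Budget, Plus, Premium): Velox can switch to Plus (1 → 9). Not NE.
(Budget, Plus, Elite): Velox can switch to Standard (-6 → 8). Not NE.
(Standard, Standard, Premium): Velox gets 5, best alternative 0; Turo gets -6, best alternative -9; Glide gets 7, best alternative -1. No profitable deviation — NE.
(Standard, Standard, Elite): Velox can switch to Plus (6 → 9). Not NE.
(Standard, Plus, Premium): Velox can switch to Budget (-3 → 1). Not NE.
(Standard, Plus, Elite): Glide can switch to Premium (0 → 9). Not NE.
(Plus, Standard, Premium): Velox can switch to Standard (0 → 5). Not NE.
(Plus, Standard, Elite): Velox gets 9, best alternative 6; Turo gets -2, best alternative -4; Glide gets 4, best alternative -1. No profitable deviation — NE.
(Plus, Plus, Premium): Velox gets 9, best alternative 1; Turo gets 5, best alternative -6; Glide gets -7, best alternative -8. No profitable deviation — NE.
(The remaining 1 profile has a profitable deviation by the same check.)

Pure-strategy Nash equilibria: (Standard, Standard, Premium), (Plus, Standard, Elite), (Plus, Plus, Premium)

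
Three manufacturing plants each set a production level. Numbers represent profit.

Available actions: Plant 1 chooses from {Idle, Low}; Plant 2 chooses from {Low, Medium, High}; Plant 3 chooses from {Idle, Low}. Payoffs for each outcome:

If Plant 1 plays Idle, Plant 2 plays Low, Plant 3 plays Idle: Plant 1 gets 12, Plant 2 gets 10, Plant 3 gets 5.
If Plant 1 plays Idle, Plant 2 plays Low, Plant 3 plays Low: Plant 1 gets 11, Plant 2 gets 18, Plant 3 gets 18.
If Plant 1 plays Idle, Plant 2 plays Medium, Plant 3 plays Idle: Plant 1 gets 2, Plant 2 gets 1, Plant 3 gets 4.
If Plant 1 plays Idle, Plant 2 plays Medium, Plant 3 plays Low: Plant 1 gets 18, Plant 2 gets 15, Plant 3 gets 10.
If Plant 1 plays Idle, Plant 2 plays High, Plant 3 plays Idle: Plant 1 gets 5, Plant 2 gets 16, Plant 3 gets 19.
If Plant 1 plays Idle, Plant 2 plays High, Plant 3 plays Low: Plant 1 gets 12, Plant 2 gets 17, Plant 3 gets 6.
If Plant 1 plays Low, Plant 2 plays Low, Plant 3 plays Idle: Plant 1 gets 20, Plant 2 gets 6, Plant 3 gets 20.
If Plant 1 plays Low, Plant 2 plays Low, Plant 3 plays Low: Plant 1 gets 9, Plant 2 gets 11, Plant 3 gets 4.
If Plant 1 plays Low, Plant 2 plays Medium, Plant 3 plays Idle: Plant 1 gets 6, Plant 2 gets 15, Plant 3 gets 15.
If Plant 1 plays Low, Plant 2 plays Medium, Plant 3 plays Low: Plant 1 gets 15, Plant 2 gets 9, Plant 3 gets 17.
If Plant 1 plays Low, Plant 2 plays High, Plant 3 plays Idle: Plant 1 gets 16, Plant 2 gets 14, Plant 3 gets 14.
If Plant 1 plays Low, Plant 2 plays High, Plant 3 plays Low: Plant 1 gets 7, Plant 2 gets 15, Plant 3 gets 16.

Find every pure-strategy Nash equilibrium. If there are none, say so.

Plant 1 against (Low, Idle): payoffs 12, 20 → best response Low.
Plant 1 against (Low, Low): payoffs 11, 9 → best response Idle.
Plant 1 against (Medium, Idle): payoffs 2, 6 → best response Low.
Plant 1 against (Medium, Low): payoffs 18, 15 → best response Idle.
Plant 1 against (High, Idle): payoffs 5, 16 → best response Low.
Plant 1 against (High, Low): payoffs 12, 7 → best response Idle.
Plant 2 against (Idle, Idle): payoffs 10, 1, 16 → best response High.
Plant 2 against (Idle, Low): payoffs 18, 15, 17 → best response Low.
Plant 2 against (Low, Idle): payoffs 6, 15, 14 → best response Medium.
Plant 2 against (Low, Low): payoffs 11, 9, 15 → best response High.
Plant 3 against (Idle, Low): payoffs 5, 18 → best response Low.
Plant 3 against (Idle, Medium): payoffs 4, 10 → best response Low.
Plant 3 against (Idle, High): payoffs 19, 6 → best response Idle.
Plant 3 against (Low, Low): payoffs 20, 4 → best response Idle.
Plant 3 against (Low, Medium): payoffs 15, 17 → best response Low.
Plant 3 against (Low, High): payoffs 14, 16 → best response Low.
Mutual best responses: (Idle, Low, Low).

Pure NE: (Idle, Low, Low)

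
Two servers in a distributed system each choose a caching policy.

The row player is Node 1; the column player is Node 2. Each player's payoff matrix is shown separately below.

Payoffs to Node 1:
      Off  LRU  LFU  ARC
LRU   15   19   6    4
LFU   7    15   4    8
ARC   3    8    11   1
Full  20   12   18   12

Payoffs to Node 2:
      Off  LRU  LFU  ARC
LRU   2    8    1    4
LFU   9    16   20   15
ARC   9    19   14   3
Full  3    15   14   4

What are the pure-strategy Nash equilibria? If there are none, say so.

(LRU, LRU)

For each strategy profile, look for a profitable unilateral deviation.
(LRU, Off): Node 1 can switch to Full (15 → 20). Not NE.
(LRU, LRU): Node 1 gets 19, best alternative 15; Node 2 gets 8, best alternative 4. No profitable deviation — NE.
(LRU, LFU): Node 1 can switch to ARC (6 → 11). Not NE.
(LRU, ARC): Node 1 can switch to LFU (4 → 8). Not NE.
(LFU, Off): Node 1 can switch to LRU (7 → 15). Not NE.
(LFU, LRU): Node 1 can switch to LRU (15 → 19). Not NE.
(LFU, LFU): Node 1 can switch to LRU (4 → 6). Not NE.
(LFU, ARC): Node 1 can switch to Full (8 → 12). Not NE.
(ARC, Off): Node 1 can switch to LRU (3 → 15). Not NE.
(The remaining 7 profiles each have a profitable deviation by the same check.)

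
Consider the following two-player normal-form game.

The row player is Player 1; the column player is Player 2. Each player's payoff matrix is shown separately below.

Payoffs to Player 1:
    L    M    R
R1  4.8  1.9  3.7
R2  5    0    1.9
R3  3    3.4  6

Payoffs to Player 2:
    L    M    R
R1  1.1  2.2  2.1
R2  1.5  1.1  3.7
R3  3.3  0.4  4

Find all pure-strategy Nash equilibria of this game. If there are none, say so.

(R1, L): Player 1 can switch to R2 (4.8 → 5). Not NE.
(R1, M): Player 1 can switch to R3 (1.9 → 3.4). Not NE.
(R1, R): Player 1 can switch to R3 (3.7 → 6). Not NE.
(R2, L): Player 2 can switch to R (1.5 → 3.7). Not NE.
(R2, M): Player 1 can switch to R1 (0 → 1.9). Not NE.
(R2, R): Player 1 can switch to R1 (1.9 → 3.7). Not NE.
(R3, L): Player 1 can switch to R1 (3 → 4.8). Not NE.
(R3, M): Player 2 can switch to L (0.4 → 3.3). Not NE.
(R3, R): Player 1 gets 6, best alternative 3.7; Player 2 gets 4, best alternative 3.3. No profitable deviation — NE.

The unique pure-strategy Nash equilibrium is (R3, R).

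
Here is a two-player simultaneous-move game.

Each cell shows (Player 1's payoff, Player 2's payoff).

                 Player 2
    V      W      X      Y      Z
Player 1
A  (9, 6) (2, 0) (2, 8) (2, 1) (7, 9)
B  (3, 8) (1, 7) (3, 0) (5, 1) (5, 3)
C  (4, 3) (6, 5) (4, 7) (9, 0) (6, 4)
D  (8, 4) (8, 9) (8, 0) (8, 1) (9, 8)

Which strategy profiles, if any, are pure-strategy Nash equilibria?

Pure NE: (D, W)

For each strategy profile, look for a profitable unilateral deviation.
(A, V): Player 2 can switch to X (6 → 8). Not NE.
(A, W): Player 1 can switch to C (2 → 6). Not NE.
(A, X): Player 1 can switch to B (2 → 3). Not NE.
(A, Y): Player 1 can switch to B (2 → 5). Not NE.
(A, Z): Player 1 can switch to D (7 → 9). Not NE.
(B, V): Player 1 can switch to A (3 → 9). Not NE.
(B, W): Player 1 can switch to A (1 → 2). Not NE.
(B, X): Player 1 can switch to C (3 → 4). Not NE.
(B, Y): Player 1 can switch to C (5 → 9). Not NE.
(B, Z): Player 1 can switch to A (5 → 7). Not NE.
(D, W): Player 1 gets 8, best alternative 6; Player 2 gets 9, best alternative 8. No profitable deviation — NE.
(The remaining 9 profiles each have a profitable deviation by the same check.)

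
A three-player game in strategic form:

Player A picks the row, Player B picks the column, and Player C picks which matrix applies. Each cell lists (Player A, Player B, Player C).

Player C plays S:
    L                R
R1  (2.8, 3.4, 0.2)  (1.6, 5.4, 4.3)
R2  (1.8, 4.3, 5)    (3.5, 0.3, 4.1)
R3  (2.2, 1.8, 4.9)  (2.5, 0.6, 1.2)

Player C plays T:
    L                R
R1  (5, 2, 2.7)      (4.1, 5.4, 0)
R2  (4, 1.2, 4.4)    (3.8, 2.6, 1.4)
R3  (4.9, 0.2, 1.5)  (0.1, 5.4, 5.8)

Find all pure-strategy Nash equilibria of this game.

none

Player A against (L, S): payoffs 2.8, 1.8, 2.2 → best response R1.
Player A against (L, T): payoffs 5, 4, 4.9 → best response R1.
Player A against (R, S): payoffs 1.6, 3.5, 2.5 → best response R2.
Player A against (R, T): payoffs 4.1, 3.8, 0.1 → best response R1.
Player B against (R1, S): payoffs 3.4, 5.4 → best response R.
Player B against (R1, T): payoffs 2, 5.4 → best response R.
Player B against (R2, S): payoffs 4.3, 0.3 → best response L.
Player B against (R2, T): payoffs 1.2, 2.6 → best response R.
Player B against (R3, S): payoffs 1.8, 0.6 → best response L.
Player B against (R3, T): payoffs 0.2, 5.4 → best response R.
Player C against (R1, L): payoffs 0.2, 2.7 → best response T.
Player C against (R1, R): payoffs 4.3, 0 → best response S.
Player C against (R2, L): payoffs 5, 4.4 → best response S.
Player C against (R2, R): payoffs 4.1, 1.4 → best response S.
Player C against (R3, L): payoffs 4.9, 1.5 → best response S.
Player C against (R3, R): payoffs 1.2, 5.8 → best response T.
No profile is a mutual best response for all players.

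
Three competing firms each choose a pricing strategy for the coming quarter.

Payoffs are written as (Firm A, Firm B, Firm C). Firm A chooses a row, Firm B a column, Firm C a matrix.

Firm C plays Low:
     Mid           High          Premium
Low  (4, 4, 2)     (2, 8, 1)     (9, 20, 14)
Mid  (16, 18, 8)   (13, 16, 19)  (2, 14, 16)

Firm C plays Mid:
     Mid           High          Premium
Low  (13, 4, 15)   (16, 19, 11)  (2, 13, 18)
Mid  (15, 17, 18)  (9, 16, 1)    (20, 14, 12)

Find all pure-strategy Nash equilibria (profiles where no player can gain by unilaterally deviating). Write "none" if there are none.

The pure Nash equilibria are (Low, High, Mid) and (Mid, Mid, Mid).

For each strategy profile, look for a profitable unilateral deviation.
(Low, Mid, Low): Firm A can switch to Mid (4 → 16). Not NE.
(Low, Mid, Mid): Firm A can switch to Mid (13 → 15). Not NE.
(Low, High, Low): Firm A can switch to Mid (2 → 13). Not NE.
(Low, High, Mid): Firm A gets 16, best alternative 9; Firm B gets 19, best alternative 13; Firm C gets 11, best alternative 1. No profitable deviation — NE.
(Low, Premium, Low): Firm C can switch to Mid (14 → 18). Not NE.
(Low, Premium, Mid): Firm A can switch to Mid (2 → 20). Not NE.
(Mid, Mid, Low): Firm C can switch to Mid (8 → 18). Not NE.
(Mid, Mid, Mid): Firm A gets 15, best alternative 13; Firm B gets 17, best alternative 16; Firm C gets 18, best alternative 8. No profitable deviation — NE.
(The remaining 4 profiles each have a profitable deviation by the same check.)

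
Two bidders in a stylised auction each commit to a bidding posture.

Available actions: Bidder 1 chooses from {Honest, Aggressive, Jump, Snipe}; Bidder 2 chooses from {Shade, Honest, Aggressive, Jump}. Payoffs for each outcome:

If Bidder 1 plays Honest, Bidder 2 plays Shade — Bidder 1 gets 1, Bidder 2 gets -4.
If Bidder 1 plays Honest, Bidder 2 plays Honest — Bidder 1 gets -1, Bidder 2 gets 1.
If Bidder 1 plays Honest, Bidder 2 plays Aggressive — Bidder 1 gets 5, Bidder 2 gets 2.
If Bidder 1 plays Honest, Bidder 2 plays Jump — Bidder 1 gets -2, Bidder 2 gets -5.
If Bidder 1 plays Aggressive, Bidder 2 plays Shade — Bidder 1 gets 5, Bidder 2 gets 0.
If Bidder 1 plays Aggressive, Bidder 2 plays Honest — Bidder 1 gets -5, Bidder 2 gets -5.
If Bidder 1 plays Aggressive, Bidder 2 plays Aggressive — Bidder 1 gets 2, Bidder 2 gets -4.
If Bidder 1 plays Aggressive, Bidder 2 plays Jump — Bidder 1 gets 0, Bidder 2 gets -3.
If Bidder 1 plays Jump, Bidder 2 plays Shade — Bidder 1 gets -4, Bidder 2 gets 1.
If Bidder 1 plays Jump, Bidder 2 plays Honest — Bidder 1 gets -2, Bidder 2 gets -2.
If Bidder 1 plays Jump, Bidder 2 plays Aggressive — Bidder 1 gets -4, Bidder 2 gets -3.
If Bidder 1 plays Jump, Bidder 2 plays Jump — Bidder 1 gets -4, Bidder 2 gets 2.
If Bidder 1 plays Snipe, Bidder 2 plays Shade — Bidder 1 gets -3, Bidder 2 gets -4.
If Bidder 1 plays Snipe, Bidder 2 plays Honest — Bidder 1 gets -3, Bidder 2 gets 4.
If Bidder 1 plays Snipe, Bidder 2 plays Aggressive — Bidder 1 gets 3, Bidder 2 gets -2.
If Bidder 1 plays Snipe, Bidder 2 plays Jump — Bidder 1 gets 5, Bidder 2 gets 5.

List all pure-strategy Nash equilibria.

(Honest, Aggressive), (Aggressive, Shade), (Snipe, Jump)

Check each profile: it is a Nash equilibrium iff no player can strictly gain by switching unilaterally.
(Honest, Shade): Bidder 1 can switch to Aggressive (1 → 5). Not NE.
(Honest, Honest): Bidder 2 can switch to Aggressive (1 → 2). Not NE.
(Honest, Aggressive): Bidder 1 gets 5, best alternative 3; Bidder 2 gets 2, best alternative 1. No profitable deviation — NE.
(Honest, Jump): Bidder 1 can switch to Aggressive (-2 → 0). Not NE.
(Aggressive, Shade): Bidder 1 gets 5, best alternative 1; Bidder 2 gets 0, best alternative -3. No profitable deviation — NE.
(Aggressive, Honest): Bidder 1 can switch to Honest (-5 → -1). Not NE.
(Aggressive, Aggressive): Bidder 1 can switch to Honest (2 → 5). Not NE.
(Aggressive, Jump): Bidder 1 can switch to Snipe (0 → 5). Not NE.
(Jump, Shade): Bidder 1 can switch to Honest (-4 → 1). Not NE.
(Jump, Honest): Bidder 1 can switch to Honest (-2 → -1). Not NE.
(Jump, Aggressive): Bidder 1 can switch to Honest (-4 → 5). Not NE.
(Jump, Jump): Bidder 1 can switch to Honest (-4 → -2). Not NE.
(Snipe, Shade): Bidder 1 can switch to Honest (-3 → 1). Not NE.
(Snipe, Honest): Bidder 1 can switch to Honest (-3 → -1). Not NE.
(Snipe, Jump): Bidder 1 gets 5, best alternative 0; Bidder 2 gets 5, best alternative 4. No profitable deviation — NE.
(The remaining 1 profile has a profitable deviation by the same check.)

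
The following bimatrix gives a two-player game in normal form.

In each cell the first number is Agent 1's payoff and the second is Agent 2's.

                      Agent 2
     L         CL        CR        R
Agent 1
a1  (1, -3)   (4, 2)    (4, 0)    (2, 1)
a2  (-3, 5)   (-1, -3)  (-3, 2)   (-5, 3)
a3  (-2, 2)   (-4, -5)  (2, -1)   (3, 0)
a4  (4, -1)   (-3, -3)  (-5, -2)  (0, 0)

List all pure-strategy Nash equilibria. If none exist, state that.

The unique pure-strategy Nash equilibrium is (a1, CL).

Agent 1 against L: payoffs 1, -3, -2, 4 → best response a4.
Agent 1 against CL: payoffs 4, -1, -4, -3 → best response a1.
Agent 1 against CR: payoffs 4, -3, 2, -5 → best response a1.
Agent 1 against R: payoffs 2, -5, 3, 0 → best response a3.
Agent 2 against a1: payoffs -3, 2, 0, 1 → best response CL.
Agent 2 against a2: payoffs 5, -3, 2, 3 → best response L.
Agent 2 against a3: payoffs 2, -5, -1, 0 → best response L.
Agent 2 against a4: payoffs -1, -3, -2, 0 → best response R.
Mutual best responses: (a1, CL).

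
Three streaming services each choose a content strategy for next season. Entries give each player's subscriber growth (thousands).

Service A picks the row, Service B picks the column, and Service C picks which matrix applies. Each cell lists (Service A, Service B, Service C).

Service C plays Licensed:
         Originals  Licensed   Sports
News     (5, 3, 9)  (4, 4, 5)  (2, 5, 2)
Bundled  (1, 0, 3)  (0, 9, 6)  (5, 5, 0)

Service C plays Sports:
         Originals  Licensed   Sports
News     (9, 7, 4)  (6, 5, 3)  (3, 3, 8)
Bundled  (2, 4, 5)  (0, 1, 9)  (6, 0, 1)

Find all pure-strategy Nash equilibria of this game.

This game has no pure Nash equilibrium.

Check each profile: it is a Nash equilibrium iff no player can strictly gain by switching unilaterally.
(News, Originals, Licensed): Service B can switch to Licensed (3 → 4). Not NE.
(News, Originals, Sports): Service C can switch to Licensed (4 → 9). Not NE.
(News, Licensed, Licensed): Service B can switch to Sports (4 → 5). Not NE.
(News, Licensed, Sports): Service B can switch to Originals (5 → 7). Not NE.
(News, Sports, Licensed): Service A can switch to Bundled (2 → 5). Not NE.
(News, Sports, Sports): Service A can switch to Bundled (3 → 6). Not NE.
(The remaining 6 profiles each have a profitable deviation by the same check.)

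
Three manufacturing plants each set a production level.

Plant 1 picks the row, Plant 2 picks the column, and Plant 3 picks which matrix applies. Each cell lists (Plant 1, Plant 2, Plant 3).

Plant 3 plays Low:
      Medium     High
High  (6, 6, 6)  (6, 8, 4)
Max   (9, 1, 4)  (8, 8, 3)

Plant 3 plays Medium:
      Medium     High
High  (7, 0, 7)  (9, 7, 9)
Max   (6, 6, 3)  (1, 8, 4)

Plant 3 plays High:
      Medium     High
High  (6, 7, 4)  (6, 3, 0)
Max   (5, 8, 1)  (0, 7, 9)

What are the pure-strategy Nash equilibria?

Pure NE: (High, High, Medium)

(High, Medium, Low): Plant 1 can switch to Max (6 → 9). Not NE.
(High, Medium, Medium): Plant 2 can switch to High (0 → 7). Not NE.
(High, Medium, High): Plant 3 can switch to Low (4 → 6). Not NE.
(High, High, Low): Plant 1 can switch to Max (6 → 8). Not NE.
(High, High, Medium): Plant 1 gets 9, best alternative 1; Plant 2 gets 7, best alternative 0; Plant 3 gets 9, best alternative 4. No profitable deviation — NE.
(High, High, High): Plant 2 can switch to Medium (3 → 7). Not NE.
(Max, Medium, Low): Plant 2 can switch to High (1 → 8). Not NE.
(Max, Medium, Medium): Plant 1 can switch to High (6 → 7). Not NE.
(Max, Medium, High): Plant 1 can switch to High (5 → 6). Not NE.
(The remaining 3 profiles each have a profitable deviation by the same check.)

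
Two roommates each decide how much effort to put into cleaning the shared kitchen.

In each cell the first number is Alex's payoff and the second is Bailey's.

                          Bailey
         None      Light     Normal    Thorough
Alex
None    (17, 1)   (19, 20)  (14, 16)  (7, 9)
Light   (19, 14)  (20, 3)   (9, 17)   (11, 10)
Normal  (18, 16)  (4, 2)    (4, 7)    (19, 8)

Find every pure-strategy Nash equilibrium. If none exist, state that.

Alex against None: payoffs 17, 19, 18 → best response Light.
Alex against Light: payoffs 19, 20, 4 → best response Light.
Alex against Normal: payoffs 14, 9, 4 → best response None.
Alex against Thorough: payoffs 7, 11, 19 → best response Normal.
Bailey against None: payoffs 1, 20, 16, 9 → best response Light.
Bailey against Light: payoffs 14, 3, 17, 10 → best response Normal.
Bailey against Normal: payoffs 16, 2, 7, 8 → best response None.
No profile is a mutual best response for all players.

No pure-strategy Nash equilibrium.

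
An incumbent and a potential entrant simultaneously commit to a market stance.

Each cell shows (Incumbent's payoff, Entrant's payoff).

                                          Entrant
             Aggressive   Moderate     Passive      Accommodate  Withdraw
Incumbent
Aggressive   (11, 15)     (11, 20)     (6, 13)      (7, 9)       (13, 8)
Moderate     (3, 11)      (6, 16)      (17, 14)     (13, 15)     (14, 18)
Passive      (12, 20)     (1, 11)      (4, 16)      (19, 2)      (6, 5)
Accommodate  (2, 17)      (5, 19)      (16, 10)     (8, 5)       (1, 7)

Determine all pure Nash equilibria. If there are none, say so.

The pure Nash equilibria are (Aggressive, Moderate); (Moderate, Withdraw); (Passive, Aggressive).

Incumbent against Aggressive: payoffs 11, 3, 12, 2 → best response Passive.
Incumbent against Moderate: payoffs 11, 6, 1, 5 → best response Aggressive.
Incumbent against Passive: payoffs 6, 17, 4, 16 → best response Moderate.
Incumbent against Accommodate: payoffs 7, 13, 19, 8 → best response Passive.
Incumbent against Withdraw: payoffs 13, 14, 6, 1 → best response Moderate.
Entrant against Aggressive: payoffs 15, 20, 13, 9, 8 → best response Moderate.
Entrant against Moderate: payoffs 11, 16, 14, 15, 18 → best response Withdraw.
Entrant against Passive: payoffs 20, 11, 16, 2, 5 → best response Aggressive.
Entrant against Accommodate: payoffs 17, 19, 10, 5, 7 → best response Moderate.
Mutual best responses: (Aggressive, Moderate); (Moderate, Withdraw); (Passive, Aggressive).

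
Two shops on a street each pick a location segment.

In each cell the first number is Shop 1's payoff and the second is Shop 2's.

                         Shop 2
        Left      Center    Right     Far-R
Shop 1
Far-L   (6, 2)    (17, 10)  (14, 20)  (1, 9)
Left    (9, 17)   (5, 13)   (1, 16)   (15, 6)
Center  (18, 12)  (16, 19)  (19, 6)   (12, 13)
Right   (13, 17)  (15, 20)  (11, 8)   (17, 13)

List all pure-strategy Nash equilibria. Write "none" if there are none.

There is no pure-strategy Nash equilibrium.

Shop 1 against Left: payoffs 6, 9, 18, 13 → best response Center.
Shop 1 against Center: payoffs 17, 5, 16, 15 → best response Far-L.
Shop 1 against Right: payoffs 14, 1, 19, 11 → best response Center.
Shop 1 against Far-R: payoffs 1, 15, 12, 17 → best response Right.
Shop 2 against Far-L: payoffs 2, 10, 20, 9 → best response Right.
Shop 2 against Left: payoffs 17, 13, 16, 6 → best response Left.
Shop 2 against Center: payoffs 12, 19, 6, 13 → best response Center.
Shop 2 against Right: payoffs 17, 20, 8, 13 → best response Center.
No profile is a mutual best response for all players.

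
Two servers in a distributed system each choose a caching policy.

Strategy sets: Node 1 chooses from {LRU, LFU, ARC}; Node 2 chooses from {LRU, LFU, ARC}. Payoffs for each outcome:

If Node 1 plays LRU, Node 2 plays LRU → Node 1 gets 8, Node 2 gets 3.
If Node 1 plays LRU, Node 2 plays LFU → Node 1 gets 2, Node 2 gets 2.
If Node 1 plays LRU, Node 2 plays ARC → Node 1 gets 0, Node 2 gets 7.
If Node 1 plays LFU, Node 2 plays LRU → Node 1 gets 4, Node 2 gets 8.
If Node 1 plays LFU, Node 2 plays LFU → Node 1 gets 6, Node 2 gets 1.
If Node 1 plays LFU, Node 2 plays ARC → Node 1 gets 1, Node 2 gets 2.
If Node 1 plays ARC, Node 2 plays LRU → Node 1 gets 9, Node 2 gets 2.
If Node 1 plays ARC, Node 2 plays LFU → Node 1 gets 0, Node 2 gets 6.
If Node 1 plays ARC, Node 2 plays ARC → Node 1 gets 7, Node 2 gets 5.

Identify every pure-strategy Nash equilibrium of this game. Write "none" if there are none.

There is no pure-strategy Nash equilibrium.

(LRU, LRU): Node 1 can switch to ARC (8 → 9). Not NE.
(LRU, LFU): Node 1 can switch to LFU (2 → 6). Not NE.
(LRU, ARC): Node 1 can switch to LFU (0 → 1). Not NE.
(LFU, LRU): Node 1 can switch to LRU (4 → 8). Not NE.
(LFU, LFU): Node 2 can switch to LRU (1 → 8). Not NE.
(LFU, ARC): Node 1 can switch to ARC (1 → 7). Not NE.
(ARC, LRU): Node 2 can switch to LFU (2 → 6). Not NE.
(ARC, LFU): Node 1 can switch to LRU (0 → 2). Not NE.
(ARC, ARC): Node 2 can switch to LFU (5 → 6). Not NE.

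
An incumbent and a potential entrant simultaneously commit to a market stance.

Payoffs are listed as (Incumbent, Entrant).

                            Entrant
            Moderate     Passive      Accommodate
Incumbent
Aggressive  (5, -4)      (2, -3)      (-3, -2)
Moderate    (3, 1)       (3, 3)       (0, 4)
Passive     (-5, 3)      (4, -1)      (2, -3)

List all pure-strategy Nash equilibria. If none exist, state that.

Incumbent against Moderate: payoffs 5, 3, -5 → best response Aggressive.
Incumbent against Passive: payoffs 2, 3, 4 → best response Passive.
Incumbent against Accommodate: payoffs -3, 0, 2 → best response Passive.
Entrant against Aggressive: payoffs -4, -3, -2 → best response Accommodate.
Entrant against Moderate: payoffs 1, 3, 4 → best response Accommodate.
Entrant against Passive: payoffs 3, -1, -3 → best response Moderate.
No profile is a mutual best response for all players.

There is no pure-strategy Nash equilibrium.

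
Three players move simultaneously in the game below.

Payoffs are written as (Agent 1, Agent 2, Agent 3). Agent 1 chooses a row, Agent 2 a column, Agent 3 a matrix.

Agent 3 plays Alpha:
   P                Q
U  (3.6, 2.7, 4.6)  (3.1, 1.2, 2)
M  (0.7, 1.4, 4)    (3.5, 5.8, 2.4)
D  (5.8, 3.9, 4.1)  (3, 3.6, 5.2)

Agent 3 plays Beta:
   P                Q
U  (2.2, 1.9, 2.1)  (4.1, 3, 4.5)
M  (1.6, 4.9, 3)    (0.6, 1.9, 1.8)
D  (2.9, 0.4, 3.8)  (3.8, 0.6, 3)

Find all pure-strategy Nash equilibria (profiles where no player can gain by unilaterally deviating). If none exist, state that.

Mark each player's best response to every combination of opponents' strategies; a profile where every player is best-responding is a pure Nash equilibrium.
Agent 1 against (P, Alpha): payoffs 3.6, 0.7, 5.8 → best response D.
Agent 1 against (P, Beta): payoffs 2.2, 1.6, 2.9 → best response D.
Agent 1 against (Q, Alpha): payoffs 3.1, 3.5, 3 → best response M.
Agent 1 against (Q, Beta): payoffs 4.1, 0.6, 3.8 → best response U.
Agent 2 against (U, Alpha): payoffs 2.7, 1.2 → best response P.
Agent 2 against (U, Beta): payoffs 1.9, 3 → best response Q.
Agent 2 against (M, Alpha): payoffs 1.4, 5.8 → best response Q.
Agent 2 against (M, Beta): payoffs 4.9, 1.9 → best response P.
Agent 2 against (D, Alpha): payoffs 3.9, 3.6 → best response P.
Agent 2 against (D, Beta): payoffs 0.4, 0.6 → best response Q.
Agent 3 against (U, P): payoffs 4.6, 2.1 → best response Alpha.
Agent 3 against (U, Q): payoffs 2, 4.5 → best response Beta.
Agent 3 against (M, P): payoffs 4, 3 → best response Alpha.
Agent 3 against (M, Q): payoffs 2.4, 1.8 → best response Alpha.
Agent 3 against (D, P): payoffs 4.1, 3.8 → best response Alpha.
Agent 3 against (D, Q): payoffs 5.2, 3 → best response Alpha.
Mutual best responses: (U, Q, Beta); (M, Q, Alpha); (D, P, Alpha).

(U, Q, Beta); (M, Q, Alpha); (D, P, Alpha)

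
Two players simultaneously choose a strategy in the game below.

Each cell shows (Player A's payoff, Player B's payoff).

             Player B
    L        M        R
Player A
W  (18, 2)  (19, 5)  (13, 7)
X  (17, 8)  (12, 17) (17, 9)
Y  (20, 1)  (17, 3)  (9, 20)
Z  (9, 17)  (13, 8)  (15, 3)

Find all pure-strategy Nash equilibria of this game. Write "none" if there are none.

This game has no pure Nash equilibrium.

Player A against L: payoffs 18, 17, 20, 9 → best response Y.
Player A against M: payoffs 19, 12, 17, 13 → best response W.
Player A against R: payoffs 13, 17, 9, 15 → best response X.
Player B against W: payoffs 2, 5, 7 → best response R.
Player B against X: payoffs 8, 17, 9 → best response M.
Player B against Y: payoffs 1, 3, 20 → best response R.
Player B against Z: payoffs 17, 8, 3 → best response L.
No profile is a mutual best response for all players.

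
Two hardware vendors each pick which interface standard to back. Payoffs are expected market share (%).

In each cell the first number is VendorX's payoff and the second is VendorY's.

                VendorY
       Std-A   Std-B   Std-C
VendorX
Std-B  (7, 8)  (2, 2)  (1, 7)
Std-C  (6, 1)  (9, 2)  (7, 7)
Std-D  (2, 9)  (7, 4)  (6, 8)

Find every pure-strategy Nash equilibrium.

(Std-B, Std-A): VendorX gets 7, best alternative 6; VendorY gets 8, best alternative 7. No profitable deviation — NE.
(Std-B, Std-B): VendorX can switch to Std-C (2 → 9). Not NE.
(Std-B, Std-C): VendorX can switch to Std-C (1 → 7). Not NE.
(Std-C, Std-A): VendorX can switch to Std-B (6 → 7). Not NE.
(Std-C, Std-B): VendorY can switch to Std-C (2 → 7). Not NE.
(Std-C, Std-C): VendorX gets 7, best alternative 6; VendorY gets 7, best alternative 2. No profitable deviation — NE.
(Std-D, Std-A): VendorX can switch to Std-B (2 → 7). Not NE.
(Std-D, Std-B): VendorX can switch to Std-C (7 → 9). Not NE.
(The remaining 1 profile has a profitable deviation by the same check.)

(Std-B, Std-A) and (Std-C, Std-C)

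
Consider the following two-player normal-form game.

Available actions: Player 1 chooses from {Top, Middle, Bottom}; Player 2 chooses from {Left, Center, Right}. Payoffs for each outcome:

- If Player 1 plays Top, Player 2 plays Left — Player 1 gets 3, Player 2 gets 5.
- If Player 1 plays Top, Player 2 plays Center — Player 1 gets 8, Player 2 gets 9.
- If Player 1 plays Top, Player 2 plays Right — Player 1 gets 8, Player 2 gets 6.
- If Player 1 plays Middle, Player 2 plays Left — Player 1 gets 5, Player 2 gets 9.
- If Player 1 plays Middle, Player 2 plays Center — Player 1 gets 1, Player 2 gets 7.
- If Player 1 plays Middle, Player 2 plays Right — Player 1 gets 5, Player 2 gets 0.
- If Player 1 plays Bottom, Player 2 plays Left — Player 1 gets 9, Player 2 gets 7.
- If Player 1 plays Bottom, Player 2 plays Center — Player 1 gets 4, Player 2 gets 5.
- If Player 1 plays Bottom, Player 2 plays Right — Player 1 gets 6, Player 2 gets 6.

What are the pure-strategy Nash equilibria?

For each player, find the best response to each opponent profile; mutual best responses are the pure NE.
Player 1 against Left: payoffs 3, 5, 9 → best response Bottom.
Player 1 against Center: payoffs 8, 1, 4 → best response Top.
Player 1 against Right: payoffs 8, 5, 6 → best response Top.
Player 2 against Top: payoffs 5, 9, 6 → best response Center.
Player 2 against Middle: payoffs 9, 7, 0 → best response Left.
Player 2 against Bottom: payoffs 7, 5, 6 → best response Left.
Mutual best responses: (Top, Center); (Bottom, Left).

(Top, Center) and (Bottom, Left)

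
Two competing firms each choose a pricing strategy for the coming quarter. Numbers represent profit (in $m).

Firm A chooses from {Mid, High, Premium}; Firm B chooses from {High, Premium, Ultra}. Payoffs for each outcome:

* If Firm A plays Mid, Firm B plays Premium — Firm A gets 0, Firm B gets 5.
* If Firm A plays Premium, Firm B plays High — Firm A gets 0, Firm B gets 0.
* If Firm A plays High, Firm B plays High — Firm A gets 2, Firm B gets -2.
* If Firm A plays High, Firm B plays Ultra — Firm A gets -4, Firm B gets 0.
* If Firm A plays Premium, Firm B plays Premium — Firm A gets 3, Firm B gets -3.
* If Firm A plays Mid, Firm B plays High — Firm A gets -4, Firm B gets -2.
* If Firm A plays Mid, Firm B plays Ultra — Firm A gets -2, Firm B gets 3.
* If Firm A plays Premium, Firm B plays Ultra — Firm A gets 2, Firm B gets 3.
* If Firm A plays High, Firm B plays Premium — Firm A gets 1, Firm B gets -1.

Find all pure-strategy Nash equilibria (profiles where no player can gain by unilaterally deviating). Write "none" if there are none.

Firm A against High: payoffs -4, 2, 0 → best response High.
Firm A against Premium: payoffs 0, 1, 3 → best response Premium.
Firm A against Ultra: payoffs -2, -4, 2 → best response Premium.
Firm B against Mid: payoffs -2, 5, 3 → best response Premium.
Firm B against High: payoffs -2, -1, 0 → best response Ultra.
Firm B against Premium: payoffs 0, -3, 3 → best response Ultra.
Mutual best responses: (Premium, Ultra).

Pure NE: (Premium, Ultra)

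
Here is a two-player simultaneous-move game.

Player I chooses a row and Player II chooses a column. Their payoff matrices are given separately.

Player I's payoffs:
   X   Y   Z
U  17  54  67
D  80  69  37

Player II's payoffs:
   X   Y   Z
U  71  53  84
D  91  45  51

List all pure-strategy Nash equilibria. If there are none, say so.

Player I against X: payoffs 17, 80 → best response D.
Player I against Y: payoffs 54, 69 → best response D.
Player I against Z: payoffs 67, 37 → best response U.
Player II against U: payoffs 71, 53, 84 → best response Z.
Player II against D: payoffs 91, 45, 51 → best response X.
Mutual best responses: (U, Z); (D, X).

Pure-strategy Nash equilibria: (U, Z); (D, X)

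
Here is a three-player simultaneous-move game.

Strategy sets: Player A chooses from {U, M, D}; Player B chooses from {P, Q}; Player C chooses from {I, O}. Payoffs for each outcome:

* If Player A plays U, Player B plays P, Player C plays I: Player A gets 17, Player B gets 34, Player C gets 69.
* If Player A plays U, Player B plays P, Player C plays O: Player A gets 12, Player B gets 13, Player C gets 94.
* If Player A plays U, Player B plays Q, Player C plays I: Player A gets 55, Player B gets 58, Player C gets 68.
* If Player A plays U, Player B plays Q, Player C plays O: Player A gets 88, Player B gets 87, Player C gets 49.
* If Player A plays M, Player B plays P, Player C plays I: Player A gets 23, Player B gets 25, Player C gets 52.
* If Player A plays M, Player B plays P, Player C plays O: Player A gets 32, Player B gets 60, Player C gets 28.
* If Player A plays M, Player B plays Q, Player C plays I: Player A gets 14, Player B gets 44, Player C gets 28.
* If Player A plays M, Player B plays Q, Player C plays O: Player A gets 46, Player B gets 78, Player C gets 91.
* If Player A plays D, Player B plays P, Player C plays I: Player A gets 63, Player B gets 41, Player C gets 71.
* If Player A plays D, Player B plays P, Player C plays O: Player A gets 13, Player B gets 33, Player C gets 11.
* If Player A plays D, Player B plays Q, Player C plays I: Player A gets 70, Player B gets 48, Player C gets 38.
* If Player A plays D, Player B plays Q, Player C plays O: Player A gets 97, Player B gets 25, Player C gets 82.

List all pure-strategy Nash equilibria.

There is no pure-strategy Nash equilibrium.

Check each profile: it is a Nash equilibrium iff no player can strictly gain by switching unilaterally.
(U, P, I): Player A can switch to M (17 → 23). Not NE.
(U, P, O): Player A can switch to M (12 → 32). Not NE.
(U, Q, I): Player A can switch to D (55 → 70). Not NE.
(U, Q, O): Player A can switch to D (88 → 97). Not NE.
(M, P, I): Player A can switch to D (23 → 63). Not NE.
(M, P, O): Player B can switch to Q (60 → 78). Not NE.
(M, Q, I): Player A can switch to U (14 → 55). Not NE.
(M, Q, O): Player A can switch to U (46 → 88). Not NE.
(The remaining 4 profiles each have a profitable deviation by the same check.)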